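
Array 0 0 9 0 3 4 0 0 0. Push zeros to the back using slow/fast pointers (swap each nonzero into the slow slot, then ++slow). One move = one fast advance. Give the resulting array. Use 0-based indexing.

(s=0,f=0) a[fast]=0 → fast++
(s=0,f=1) a[fast]=0 → fast++
(s=0,f=2) a[fast]=9≠0 swap→a[0]=9 → slow++,fast++
(s=1,f=3) a[fast]=0 → fast++
(s=1,f=4) a[fast]=3≠0 swap→a[1]=3 → slow++,fast++
(s=2,f=5) a[fast]=4≠0 swap→a[2]=4 → slow++,fast++
(s=3,f=6) a[fast]=0 → fast++
(s=3,f=7) a[fast]=0 → fast++
(s=3,f=8) a[fast]=0 → fast++

[9, 3, 4, 0, 0, 0, 0, 0, 0]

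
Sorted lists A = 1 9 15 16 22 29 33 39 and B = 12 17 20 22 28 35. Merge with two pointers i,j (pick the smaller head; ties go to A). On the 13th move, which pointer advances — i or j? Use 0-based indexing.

i=0 j=0: A[i]=1<=B[j]=12 take 1, i++
i=1 j=0: A[i]=9<=B[j]=12 take 9, i++
i=2 j=0: A[i]=15>B[j]=12 take 12, j++
i=2 j=1: A[i]=15<=B[j]=17 take 15, i++
i=3 j=1: A[i]=16<=B[j]=17 take 16, i++
i=4 j=1: A[i]=22>B[j]=17 take 17, j++
i=4 j=2: A[i]=22>B[j]=20 take 20, j++
i=4 j=3: A[i]=22<=B[j]=22 take 22, i++
i=5 j=3: A[i]=29>B[j]=22 take 22, j++
i=5 j=4: A[i]=29>B[j]=28 take 28, j++
i=5 j=5: A[i]=29<=B[j]=35 take 29, i++
i=6 j=5: A[i]=33<=B[j]=35 take 33, i++
i=7 j=5: A[i]=39>B[j]=35 take 35, j++

j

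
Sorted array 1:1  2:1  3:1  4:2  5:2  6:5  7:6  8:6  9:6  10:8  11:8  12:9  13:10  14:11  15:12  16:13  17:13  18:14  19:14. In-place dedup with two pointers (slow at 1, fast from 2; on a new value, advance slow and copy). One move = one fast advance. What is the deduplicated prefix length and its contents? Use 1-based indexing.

(s=1,f=2) a[fast]=1=a[slow] dup → fast++
(s=1,f=3) a[fast]=1=a[slow] dup → fast++
(s=1,f=4) a[fast]=2≠a[slow]=1 write a[2]=2 → slow++,fast++
(s=2,f=5) a[fast]=2=a[slow] dup → fast++
(s=2,f=6) a[fast]=5≠a[slow]=2 write a[3]=5 → slow++,fast++
(s=3,f=7) a[fast]=6≠a[slow]=5 write a[4]=6 → slow++,fast++
(s=4,f=8) a[fast]=6=a[slow] dup → fast++
(s=4,f=9) a[fast]=6=a[slow] dup → fast++
(s=4,f=10) a[fast]=8≠a[slow]=6 write a[5]=8 → slow++,fast++
(s=5,f=11) a[fast]=8=a[slow] dup → fast++
(s=5,f=12) a[fast]=9≠a[slow]=8 write a[6]=9 → slow++,fast++
(s=6,f=13) a[fast]=10≠a[slow]=9 write a[7]=10 → slow++,fast++
(s=7,f=14) a[fast]=11≠a[slow]=10 write a[8]=11 → slow++,fast++
(s=8,f=15) a[fast]=12≠a[slow]=11 write a[9]=12 → slow++,fast++
(s=9,f=16) a[fast]=13≠a[slow]=12 write a[10]=13 → slow++,fast++
(s=10,f=17) a[fast]=13=a[slow] dup → fast++
(s=10,f=18) a[fast]=14≠a[slow]=13 write a[11]=14 → slow++,fast++
(s=11,f=19) a[fast]=14=a[slow] dup → fast++

length 11; prefix = [1, 2, 5, 6, 8, 9, 10, 11, 12, 13, 14]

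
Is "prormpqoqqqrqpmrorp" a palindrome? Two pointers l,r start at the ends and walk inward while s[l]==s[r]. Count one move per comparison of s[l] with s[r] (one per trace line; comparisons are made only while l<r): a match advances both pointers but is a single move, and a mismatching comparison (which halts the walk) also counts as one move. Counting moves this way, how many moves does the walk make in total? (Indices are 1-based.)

8 moves

l=1 r=19: 'p'=='p', l++,r--
l=2 r=18: 'r'=='r', l++,r--
l=3 r=17: 'o'=='o', l++,r--
l=4 r=16: 'r'=='r', l++,r--
l=5 r=15: 'm'=='m', l++,r--
l=6 r=14: 'p'=='p', l++,r--
l=7 r=13: 'q'=='q', l++,r--
l=8 r=12: 'o'!='r', stop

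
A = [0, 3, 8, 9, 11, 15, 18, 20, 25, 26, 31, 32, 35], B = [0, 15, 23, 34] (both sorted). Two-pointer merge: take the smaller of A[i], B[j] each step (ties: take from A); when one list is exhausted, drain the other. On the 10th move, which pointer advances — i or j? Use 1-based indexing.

i

[i=1,j=1] A[i]=0<=B[j]=0 take 0 → i++
[i=2,j=1] A[i]=3>B[j]=0 take 0 → j++
[i=2,j=2] A[i]=3<=B[j]=15 take 3 → i++
[i=3,j=2] A[i]=8<=B[j]=15 take 8 → i++
[i=4,j=2] A[i]=9<=B[j]=15 take 9 → i++
[i=5,j=2] A[i]=11<=B[j]=15 take 11 → i++
[i=6,j=2] A[i]=15<=B[j]=15 take 15 → i++
[i=7,j=2] A[i]=18>B[j]=15 take 15 → j++
[i=7,j=3] A[i]=18<=B[j]=23 take 18 → i++
[i=8,j=3] A[i]=20<=B[j]=23 take 20 → i++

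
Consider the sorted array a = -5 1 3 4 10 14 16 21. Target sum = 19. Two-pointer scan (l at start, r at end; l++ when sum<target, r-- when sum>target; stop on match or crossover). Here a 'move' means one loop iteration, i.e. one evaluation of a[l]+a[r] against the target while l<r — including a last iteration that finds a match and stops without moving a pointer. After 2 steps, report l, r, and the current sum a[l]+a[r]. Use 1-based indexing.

l=1 r=8: -5+21=16 <19, l++
l=2 r=8: 1+21=22 >19, r--

l=2, r=7, sum=17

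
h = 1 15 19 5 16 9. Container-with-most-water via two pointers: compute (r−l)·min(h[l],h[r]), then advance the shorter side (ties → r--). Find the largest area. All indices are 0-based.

[0,5] min(1,9)*5=5 best=5 * → l++
[1,5] min(15,9)*4=36 best=36 * → r--
[1,4] min(15,16)*3=45 best=45 * → l++
[2,4] min(19,16)*2=32 best=45 → r--
[2,3] min(19,5)*1=5 best=45 → r--

max area = 45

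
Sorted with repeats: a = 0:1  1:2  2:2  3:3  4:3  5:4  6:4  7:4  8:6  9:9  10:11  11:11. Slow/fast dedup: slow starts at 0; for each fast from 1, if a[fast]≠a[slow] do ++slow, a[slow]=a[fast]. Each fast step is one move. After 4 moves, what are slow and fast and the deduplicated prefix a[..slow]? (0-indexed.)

slow=2, fast=5, prefix=[1, 2, 3]

(s=0,f=1) a[fast]=2≠a[slow]=1 write a[1]=2 → slow++,fast++
(s=1,f=2) a[fast]=2=a[slow] dup → fast++
(s=1,f=3) a[fast]=3≠a[slow]=2 write a[2]=3 → slow++,fast++
(s=2,f=4) a[fast]=3=a[slow] dup → fast++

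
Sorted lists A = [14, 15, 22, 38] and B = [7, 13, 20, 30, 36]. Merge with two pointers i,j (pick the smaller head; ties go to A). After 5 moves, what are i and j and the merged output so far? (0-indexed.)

[i=0,j=0] A[i]=14>B[j]=7 take 7 → j++
[i=0,j=1] A[i]=14>B[j]=13 take 13 → j++
[i=0,j=2] A[i]=14<=B[j]=20 take 14 → i++
[i=1,j=2] A[i]=15<=B[j]=20 take 15 → i++
[i=2,j=2] A[i]=22>B[j]=20 take 20 → j++

i=2, j=3, merged so far=[7, 13, 14, 15, 20]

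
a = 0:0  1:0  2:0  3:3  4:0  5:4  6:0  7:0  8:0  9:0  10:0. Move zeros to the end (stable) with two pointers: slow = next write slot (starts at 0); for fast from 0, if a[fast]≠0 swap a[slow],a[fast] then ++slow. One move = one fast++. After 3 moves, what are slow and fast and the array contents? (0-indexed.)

(s=0,f=0) a[fast]=0 → fast++
(s=0,f=1) a[fast]=0 → fast++
(s=0,f=2) a[fast]=0 → fast++

slow=0, fast=3, a=[0, 0, 0, 3, 0, 4, 0, 0, 0, 0, 0]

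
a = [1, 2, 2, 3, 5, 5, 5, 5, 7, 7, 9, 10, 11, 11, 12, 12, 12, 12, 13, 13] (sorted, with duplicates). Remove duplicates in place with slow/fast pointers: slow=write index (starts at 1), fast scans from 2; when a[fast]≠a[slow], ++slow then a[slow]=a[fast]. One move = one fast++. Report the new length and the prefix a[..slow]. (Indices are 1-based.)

slow=1 fast=2: a[fast]=2≠a[slow]=1 write a[2]=2, slow++,fast++
slow=2 fast=3: a[fast]=2=a[slow] dup, fast++
slow=2 fast=4: a[fast]=3≠a[slow]=2 write a[3]=3, slow++,fast++
slow=3 fast=5: a[fast]=5≠a[slow]=3 write a[4]=5, slow++,fast++
slow=4 fast=6: a[fast]=5=a[slow] dup, fast++
slow=4 fast=7: a[fast]=5=a[slow] dup, fast++
slow=4 fast=8: a[fast]=5=a[slow] dup, fast++
slow=4 fast=9: a[fast]=7≠a[slow]=5 write a[5]=7, slow++,fast++
slow=5 fast=10: a[fast]=7=a[slow] dup, fast++
slow=5 fast=11: a[fast]=9≠a[slow]=7 write a[6]=9, slow++,fast++
slow=6 fast=12: a[fast]=10≠a[slow]=9 write a[7]=10, slow++,fast++
slow=7 fast=13: a[fast]=11≠a[slow]=10 write a[8]=11, slow++,fast++
slow=8 fast=14: a[fast]=11=a[slow] dup, fast++
slow=8 fast=15: a[fast]=12≠a[slow]=11 write a[9]=12, slow++,fast++
slow=9 fast=16: a[fast]=12=a[slow] dup, fast++
slow=9 fast=17: a[fast]=12=a[slow] dup, fast++
slow=9 fast=18: a[fast]=12=a[slow] dup, fast++
slow=9 fast=19: a[fast]=13≠a[slow]=12 write a[10]=13, slow++,fast++
slow=10 fast=20: a[fast]=13=a[slow] dup, fast++

length 10; prefix = [1, 2, 3, 5, 7, 9, 10, 11, 12, 13]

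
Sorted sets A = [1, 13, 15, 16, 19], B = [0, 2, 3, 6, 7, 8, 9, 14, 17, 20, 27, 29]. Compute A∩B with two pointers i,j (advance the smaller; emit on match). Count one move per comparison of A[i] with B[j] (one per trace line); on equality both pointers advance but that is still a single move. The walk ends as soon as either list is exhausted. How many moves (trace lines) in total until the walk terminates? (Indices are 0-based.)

i=0 j=0: 1>0, j++
i=0 j=1: 1<2, i++
i=1 j=1: 13>2, j++
i=1 j=2: 13>3, j++
i=1 j=3: 13>6, j++
i=1 j=4: 13>7, j++
i=1 j=5: 13>8, j++
i=1 j=6: 13>9, j++
i=1 j=7: 13<14, i++
i=2 j=7: 15>14, j++
i=2 j=8: 15<17, i++
i=3 j=8: 16<17, i++
i=4 j=8: 19>17, j++
i=4 j=9: 19<20, i++

14 moves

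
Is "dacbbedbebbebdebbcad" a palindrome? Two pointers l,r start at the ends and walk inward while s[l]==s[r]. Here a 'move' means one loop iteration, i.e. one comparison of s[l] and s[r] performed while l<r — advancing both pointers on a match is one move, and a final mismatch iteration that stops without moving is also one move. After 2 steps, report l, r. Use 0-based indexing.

[0,19] 'd'=='d' → l++,r--
[1,18] 'a'=='a' → l++,r--

l=2, r=17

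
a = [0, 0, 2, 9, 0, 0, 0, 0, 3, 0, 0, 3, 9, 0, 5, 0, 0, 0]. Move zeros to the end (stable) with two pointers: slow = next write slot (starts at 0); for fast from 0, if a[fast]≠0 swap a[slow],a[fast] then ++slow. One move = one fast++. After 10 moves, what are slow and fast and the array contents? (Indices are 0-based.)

slow=3, fast=10, a=[2, 9, 3, 0, 0, 0, 0, 0, 0, 0, 0, 3, 9, 0, 5, 0, 0, 0]

slow=0 fast=0: a[fast]=0, fast++
slow=0 fast=1: a[fast]=0, fast++
slow=0 fast=2: a[fast]=2≠0 swap→a[0]=2, slow++,fast++
slow=1 fast=3: a[fast]=9≠0 swap→a[1]=9, slow++,fast++
slow=2 fast=4: a[fast]=0, fast++
slow=2 fast=5: a[fast]=0, fast++
slow=2 fast=6: a[fast]=0, fast++
slow=2 fast=7: a[fast]=0, fast++
slow=2 fast=8: a[fast]=3≠0 swap→a[2]=3, slow++,fast++
slow=3 fast=9: a[fast]=0, fast++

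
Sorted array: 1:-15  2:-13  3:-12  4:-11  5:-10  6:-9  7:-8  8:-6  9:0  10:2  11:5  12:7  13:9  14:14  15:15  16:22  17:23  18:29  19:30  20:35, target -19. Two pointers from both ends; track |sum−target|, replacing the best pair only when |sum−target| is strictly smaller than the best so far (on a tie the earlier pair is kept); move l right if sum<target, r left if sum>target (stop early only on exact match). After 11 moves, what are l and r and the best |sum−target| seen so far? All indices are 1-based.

[1,20] -15+35=20 d=39 * → r--
[1,19] -15+30=15 d=34 * → r--
[1,18] -15+29=14 d=33 * → r--
[1,17] -15+23=8 d=27 * → r--
[1,16] -15+22=7 d=26 * → r--
[1,15] -15+15=0 d=19 * → r--
[1,14] -15+14=-1 d=18 * → r--
[1,13] -15+9=-6 d=13 * → r--
[1,12] -15+7=-8 d=11 * → r--
[1,11] -15+5=-10 d=9 * → r--
[1,10] -15+2=-13 d=6 * → r--

l=1, r=9, best |Δ|=6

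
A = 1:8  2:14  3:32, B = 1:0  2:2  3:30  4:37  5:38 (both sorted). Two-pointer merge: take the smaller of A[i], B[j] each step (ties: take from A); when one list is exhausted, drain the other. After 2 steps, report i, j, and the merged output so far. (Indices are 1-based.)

i=1, j=3, merged so far=[0, 2]

[i=1,j=1] A[i]=8>B[j]=0 take 0 → j++
[i=1,j=2] A[i]=8>B[j]=2 take 2 → j++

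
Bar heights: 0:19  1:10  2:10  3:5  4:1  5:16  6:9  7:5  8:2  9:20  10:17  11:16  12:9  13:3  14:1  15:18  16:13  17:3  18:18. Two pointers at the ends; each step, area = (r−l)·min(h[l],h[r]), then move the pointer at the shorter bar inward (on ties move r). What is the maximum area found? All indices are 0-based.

max area = 324

l=0 r=18: min(19,18)*18=324 best=324 *, r--
l=0 r=17: min(19,3)*17=51 best=324, r--
l=0 r=16: min(19,13)*16=208 best=324, r--
l=0 r=15: min(19,18)*15=270 best=324, r--
l=0 r=14: min(19,1)*14=14 best=324, r--
l=0 r=13: min(19,3)*13=39 best=324, r--
l=0 r=12: min(19,9)*12=108 best=324, r--
l=0 r=11: min(19,16)*11=176 best=324, r--
l=0 r=10: min(19,17)*10=170 best=324, r--
l=0 r=9: min(19,20)*9=171 best=324, l++
l=1 r=9: min(10,20)*8=80 best=324, l++
l=2 r=9: min(10,20)*7=70 best=324, l++
l=3 r=9: min(5,20)*6=30 best=324, l++
l=4 r=9: min(1,20)*5=5 best=324, l++
l=5 r=9: min(16,20)*4=64 best=324, l++
l=6 r=9: min(9,20)*3=27 best=324, l++
l=7 r=9: min(5,20)*2=10 best=324, l++
l=8 r=9: min(2,20)*1=2 best=324, l++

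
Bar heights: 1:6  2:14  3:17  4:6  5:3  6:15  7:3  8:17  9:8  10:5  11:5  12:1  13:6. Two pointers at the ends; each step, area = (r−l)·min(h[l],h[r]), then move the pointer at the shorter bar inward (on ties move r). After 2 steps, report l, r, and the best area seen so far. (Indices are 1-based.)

[1,13] min(6,6)*12=72 best=72 * → r--
[1,12] min(6,1)*11=11 best=72 → r--

l=1, r=11, best area=72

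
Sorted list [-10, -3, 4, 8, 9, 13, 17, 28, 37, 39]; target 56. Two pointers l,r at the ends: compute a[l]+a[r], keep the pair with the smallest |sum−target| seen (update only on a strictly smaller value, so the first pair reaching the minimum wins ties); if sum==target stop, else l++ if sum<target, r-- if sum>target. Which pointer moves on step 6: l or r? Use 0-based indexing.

[0,9] -10+39=29 d=27 * → l++
[1,9] -3+39=36 d=20 * → l++
[2,9] 4+39=43 d=13 * → l++
[3,9] 8+39=47 d=9 * → l++
[4,9] 9+39=48 d=8 * → l++
[5,9] 13+39=52 d=4 * → l++

l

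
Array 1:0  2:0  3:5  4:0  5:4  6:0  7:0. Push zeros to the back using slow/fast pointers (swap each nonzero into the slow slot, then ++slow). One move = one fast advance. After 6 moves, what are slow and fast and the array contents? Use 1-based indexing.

slow=3, fast=7, a=[5, 4, 0, 0, 0, 0, 0]

slow=1 fast=1: a[fast]=0, fast++
slow=1 fast=2: a[fast]=0, fast++
slow=1 fast=3: a[fast]=5≠0 swap→a[1]=5, slow++,fast++
slow=2 fast=4: a[fast]=0, fast++
slow=2 fast=5: a[fast]=4≠0 swap→a[2]=4, slow++,fast++
slow=3 fast=6: a[fast]=0, fast++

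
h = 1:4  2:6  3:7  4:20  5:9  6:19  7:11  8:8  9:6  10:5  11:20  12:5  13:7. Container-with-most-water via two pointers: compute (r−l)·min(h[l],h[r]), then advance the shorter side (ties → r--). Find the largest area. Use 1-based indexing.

max area = 140

[1,13] min(4,7)*12=48 best=48 * → l++
[2,13] min(6,7)*11=66 best=66 * → l++
[3,13] min(7,7)*10=70 best=70 * → r--
[3,12] min(7,5)*9=45 best=70 → r--
[3,11] min(7,20)*8=56 best=70 → l++
[4,11] min(20,20)*7=140 best=140 * → r--
[4,10] min(20,5)*6=30 best=140 → r--
[4,9] min(20,6)*5=30 best=140 → r--
[4,8] min(20,8)*4=32 best=140 → r--
[4,7] min(20,11)*3=33 best=140 → r--
[4,6] min(20,19)*2=38 best=140 → r--
[4,5] min(20,9)*1=9 best=140 → r--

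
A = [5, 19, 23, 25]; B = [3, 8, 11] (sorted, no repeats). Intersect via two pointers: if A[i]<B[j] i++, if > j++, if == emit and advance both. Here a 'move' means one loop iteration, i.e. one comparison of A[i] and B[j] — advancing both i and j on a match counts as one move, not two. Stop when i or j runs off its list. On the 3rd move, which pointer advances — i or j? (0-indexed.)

[i=0,j=0] 5>3 → j++
[i=0,j=1] 5<8 → i++
[i=1,j=1] 19>8 → j++

j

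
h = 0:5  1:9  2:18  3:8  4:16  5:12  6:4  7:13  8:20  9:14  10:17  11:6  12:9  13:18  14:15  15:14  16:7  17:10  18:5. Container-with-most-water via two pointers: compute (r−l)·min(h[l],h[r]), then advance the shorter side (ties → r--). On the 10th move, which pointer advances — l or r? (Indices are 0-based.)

r

l=0 r=18: min(5,5)*18=90 best=90 *, r--
l=0 r=17: min(5,10)*17=85 best=90, l++
l=1 r=17: min(9,10)*16=144 best=144 *, l++
l=2 r=17: min(18,10)*15=150 best=150 *, r--
l=2 r=16: min(18,7)*14=98 best=150, r--
l=2 r=15: min(18,14)*13=182 best=182 *, r--
l=2 r=14: min(18,15)*12=180 best=182, r--
l=2 r=13: min(18,18)*11=198 best=198 *, r--
l=2 r=12: min(18,9)*10=90 best=198, r--
l=2 r=11: min(18,6)*9=54 best=198, r--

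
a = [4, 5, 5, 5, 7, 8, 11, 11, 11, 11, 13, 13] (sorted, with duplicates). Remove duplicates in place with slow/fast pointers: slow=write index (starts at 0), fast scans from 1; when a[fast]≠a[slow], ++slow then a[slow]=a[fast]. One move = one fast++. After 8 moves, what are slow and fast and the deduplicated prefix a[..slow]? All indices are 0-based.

(s=0,f=1) a[fast]=5≠a[slow]=4 write a[1]=5 → slow++,fast++
(s=1,f=2) a[fast]=5=a[slow] dup → fast++
(s=1,f=3) a[fast]=5=a[slow] dup → fast++
(s=1,f=4) a[fast]=7≠a[slow]=5 write a[2]=7 → slow++,fast++
(s=2,f=5) a[fast]=8≠a[slow]=7 write a[3]=8 → slow++,fast++
(s=3,f=6) a[fast]=11≠a[slow]=8 write a[4]=11 → slow++,fast++
(s=4,f=7) a[fast]=11=a[slow] dup → fast++
(s=4,f=8) a[fast]=11=a[slow] dup → fast++

slow=4, fast=9, prefix=[4, 5, 7, 8, 11]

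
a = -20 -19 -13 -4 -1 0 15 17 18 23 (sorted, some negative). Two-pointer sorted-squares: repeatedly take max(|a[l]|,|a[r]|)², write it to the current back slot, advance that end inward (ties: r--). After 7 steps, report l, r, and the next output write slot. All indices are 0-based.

[0,9] |-20|<=|23| out[9]=529 → r--
[0,8] |-20|>|18| out[8]=400 → l++
[1,8] |-19|>|18| out[7]=361 → l++
[2,8] |-13|<=|18| out[6]=324 → r--
[2,7] |-13|<=|17| out[5]=289 → r--
[2,6] |-13|<=|15| out[4]=225 → r--
[2,5] |-13|>|0| out[3]=169 → l++

l=3, r=5, next write slot=2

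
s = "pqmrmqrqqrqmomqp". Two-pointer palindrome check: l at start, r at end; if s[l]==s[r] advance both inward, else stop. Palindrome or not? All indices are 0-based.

not a palindrome (mismatch at 3,12)

l=0 r=15: 'p'=='p', l++,r--
l=1 r=14: 'q'=='q', l++,r--
l=2 r=13: 'm'=='m', l++,r--
l=3 r=12: 'r'!='o', stop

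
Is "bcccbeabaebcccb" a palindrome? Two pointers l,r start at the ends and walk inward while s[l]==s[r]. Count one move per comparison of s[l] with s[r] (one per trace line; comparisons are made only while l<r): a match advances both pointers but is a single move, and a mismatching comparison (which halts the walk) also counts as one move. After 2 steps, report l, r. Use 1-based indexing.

l=3, r=13

[1,15] 'b'=='b' → l++,r--
[2,14] 'c'=='c' → l++,r--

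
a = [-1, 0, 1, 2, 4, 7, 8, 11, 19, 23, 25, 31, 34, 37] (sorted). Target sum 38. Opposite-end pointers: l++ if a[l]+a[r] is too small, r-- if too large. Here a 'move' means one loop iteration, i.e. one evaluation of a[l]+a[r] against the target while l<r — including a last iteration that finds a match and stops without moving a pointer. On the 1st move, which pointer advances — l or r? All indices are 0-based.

l

l=0 r=13: -1+37=36 <38, l++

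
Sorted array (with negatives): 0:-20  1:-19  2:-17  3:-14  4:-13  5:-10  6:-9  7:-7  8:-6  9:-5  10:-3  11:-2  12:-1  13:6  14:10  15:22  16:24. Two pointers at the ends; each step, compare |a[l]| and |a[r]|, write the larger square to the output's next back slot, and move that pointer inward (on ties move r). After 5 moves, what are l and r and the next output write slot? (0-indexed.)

l=0 r=16: |-20|<=|24| out[16]=576, r--
l=0 r=15: |-20|<=|22| out[15]=484, r--
l=0 r=14: |-20|>|10| out[14]=400, l++
l=1 r=14: |-19|>|10| out[13]=361, l++
l=2 r=14: |-17|>|10| out[12]=289, l++

l=3, r=14, next write slot=11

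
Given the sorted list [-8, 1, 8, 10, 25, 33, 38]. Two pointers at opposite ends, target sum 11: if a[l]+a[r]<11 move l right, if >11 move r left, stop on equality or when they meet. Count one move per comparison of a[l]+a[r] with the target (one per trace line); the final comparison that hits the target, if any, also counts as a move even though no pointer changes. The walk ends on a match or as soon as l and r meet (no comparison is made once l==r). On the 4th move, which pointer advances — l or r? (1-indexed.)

l

[1,7] -8+38=30 >11 → r--
[1,6] -8+33=25 >11 → r--
[1,5] -8+25=17 >11 → r--
[1,4] -8+10=2 <11 → l++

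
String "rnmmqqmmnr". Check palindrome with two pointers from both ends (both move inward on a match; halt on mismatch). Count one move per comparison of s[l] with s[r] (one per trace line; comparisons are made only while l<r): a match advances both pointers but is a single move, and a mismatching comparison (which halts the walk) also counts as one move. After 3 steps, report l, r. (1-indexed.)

[1,10] 'r'=='r' → l++,r--
[2,9] 'n'=='n' → l++,r--
[3,8] 'm'=='m' → l++,r--

l=4, r=7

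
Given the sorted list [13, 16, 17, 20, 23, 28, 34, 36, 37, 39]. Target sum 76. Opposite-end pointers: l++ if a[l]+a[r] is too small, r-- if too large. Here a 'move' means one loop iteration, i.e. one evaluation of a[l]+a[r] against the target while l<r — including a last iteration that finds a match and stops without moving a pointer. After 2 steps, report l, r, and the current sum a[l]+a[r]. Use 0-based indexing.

l=0 r=9: 13+39=52 <76, l++
l=1 r=9: 16+39=55 <76, l++

l=2, r=9, sum=56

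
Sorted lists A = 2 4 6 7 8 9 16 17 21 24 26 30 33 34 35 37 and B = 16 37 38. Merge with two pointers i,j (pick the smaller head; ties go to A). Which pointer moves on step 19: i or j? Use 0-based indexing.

i=0 j=0: A[i]=2<=B[j]=16 take 2, i++
i=1 j=0: A[i]=4<=B[j]=16 take 4, i++
i=2 j=0: A[i]=6<=B[j]=16 take 6, i++
i=3 j=0: A[i]=7<=B[j]=16 take 7, i++
i=4 j=0: A[i]=8<=B[j]=16 take 8, i++
i=5 j=0: A[i]=9<=B[j]=16 take 9, i++
i=6 j=0: A[i]=16<=B[j]=16 take 16, i++
i=7 j=0: A[i]=17>B[j]=16 take 16, j++
i=7 j=1: A[i]=17<=B[j]=37 take 17, i++
i=8 j=1: A[i]=21<=B[j]=37 take 21, i++
i=9 j=1: A[i]=24<=B[j]=37 take 24, i++
i=10 j=1: A[i]=26<=B[j]=37 take 26, i++
i=11 j=1: A[i]=30<=B[j]=37 take 30, i++
i=12 j=1: A[i]=33<=B[j]=37 take 33, i++
i=13 j=1: A[i]=34<=B[j]=37 take 34, i++
i=14 j=1: A[i]=35<=B[j]=37 take 35, i++
i=15 j=1: A[i]=37<=B[j]=37 take 37, i++
i=16 j=1: A done, take B[j]=37, j++
i=16 j=2: A done, take B[j]=38, j++

j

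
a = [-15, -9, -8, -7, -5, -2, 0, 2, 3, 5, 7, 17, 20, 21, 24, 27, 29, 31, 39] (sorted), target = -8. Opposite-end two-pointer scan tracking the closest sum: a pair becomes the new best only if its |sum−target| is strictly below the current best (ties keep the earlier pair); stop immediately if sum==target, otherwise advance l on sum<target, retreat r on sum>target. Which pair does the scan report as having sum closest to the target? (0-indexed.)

l=0 r=18: -15+39=24 d=32 *, r--
l=0 r=17: -15+31=16 d=24 *, r--
l=0 r=16: -15+29=14 d=22 *, r--
l=0 r=15: -15+27=12 d=20 *, r--
l=0 r=14: -15+24=9 d=17 *, r--
l=0 r=13: -15+21=6 d=14 *, r--
l=0 r=12: -15+20=5 d=13 *, r--
l=0 r=11: -15+17=2 d=10 *, r--
l=0 r=10: -15+7=-8 d=0 *, stop

pair (-15, 7) with sum -8 (|Δ|=0)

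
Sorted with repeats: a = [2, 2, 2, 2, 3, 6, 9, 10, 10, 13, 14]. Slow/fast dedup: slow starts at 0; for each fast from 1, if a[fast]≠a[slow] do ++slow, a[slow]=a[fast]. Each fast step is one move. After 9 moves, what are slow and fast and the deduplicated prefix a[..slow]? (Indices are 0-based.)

slow=5, fast=10, prefix=[2, 3, 6, 9, 10, 13]

slow=0 fast=1: a[fast]=2=a[slow] dup, fast++
slow=0 fast=2: a[fast]=2=a[slow] dup, fast++
slow=0 fast=3: a[fast]=2=a[slow] dup, fast++
slow=0 fast=4: a[fast]=3≠a[slow]=2 write a[1]=3, slow++,fast++
slow=1 fast=5: a[fast]=6≠a[slow]=3 write a[2]=6, slow++,fast++
slow=2 fast=6: a[fast]=9≠a[slow]=6 write a[3]=9, slow++,fast++
slow=3 fast=7: a[fast]=10≠a[slow]=9 write a[4]=10, slow++,fast++
slow=4 fast=8: a[fast]=10=a[slow] dup, fast++
slow=4 fast=9: a[fast]=13≠a[slow]=10 write a[5]=13, slow++,fast++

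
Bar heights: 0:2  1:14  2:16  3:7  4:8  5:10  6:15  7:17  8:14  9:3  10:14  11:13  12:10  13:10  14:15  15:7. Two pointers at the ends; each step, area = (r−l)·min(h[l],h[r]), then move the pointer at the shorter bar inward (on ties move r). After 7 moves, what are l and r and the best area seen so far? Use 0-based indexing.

l=2, r=10, best area=182

l=0 r=15: min(2,7)*15=30 best=30 *, l++
l=1 r=15: min(14,7)*14=98 best=98 *, r--
l=1 r=14: min(14,15)*13=182 best=182 *, l++
l=2 r=14: min(16,15)*12=180 best=182, r--
l=2 r=13: min(16,10)*11=110 best=182, r--
l=2 r=12: min(16,10)*10=100 best=182, r--
l=2 r=11: min(16,13)*9=117 best=182, r--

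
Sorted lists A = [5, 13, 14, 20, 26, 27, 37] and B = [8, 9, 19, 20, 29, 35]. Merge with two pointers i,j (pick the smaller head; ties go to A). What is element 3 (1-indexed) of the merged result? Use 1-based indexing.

[i=1,j=1] A[i]=5<=B[j]=8 take 5 → i++
[i=2,j=1] A[i]=13>B[j]=8 take 8 → j++
[i=2,j=2] A[i]=13>B[j]=9 take 9 → j++
[i=2,j=3] A[i]=13<=B[j]=19 take 13 → i++
[i=3,j=3] A[i]=14<=B[j]=19 take 14 → i++
[i=4,j=3] A[i]=20>B[j]=19 take 19 → j++
[i=4,j=4] A[i]=20<=B[j]=20 take 20 → i++
[i=5,j=4] A[i]=26>B[j]=20 take 20 → j++
[i=5,j=5] A[i]=26<=B[j]=29 take 26 → i++
[i=6,j=5] A[i]=27<=B[j]=29 take 27 → i++
[i=7,j=5] A[i]=37>B[j]=29 take 29 → j++
[i=7,j=6] A[i]=37>B[j]=35 take 35 → j++
[i=7,j=7] B done, take A[i]=37 → i++

merged[3] = 9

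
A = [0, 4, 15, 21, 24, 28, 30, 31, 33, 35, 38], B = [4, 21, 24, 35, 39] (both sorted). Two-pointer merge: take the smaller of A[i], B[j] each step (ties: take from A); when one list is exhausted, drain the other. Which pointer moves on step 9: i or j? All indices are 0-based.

[i=0,j=0] A[i]=0<=B[j]=4 take 0 → i++
[i=1,j=0] A[i]=4<=B[j]=4 take 4 → i++
[i=2,j=0] A[i]=15>B[j]=4 take 4 → j++
[i=2,j=1] A[i]=15<=B[j]=21 take 15 → i++
[i=3,j=1] A[i]=21<=B[j]=21 take 21 → i++
[i=4,j=1] A[i]=24>B[j]=21 take 21 → j++
[i=4,j=2] A[i]=24<=B[j]=24 take 24 → i++
[i=5,j=2] A[i]=28>B[j]=24 take 24 → j++
[i=5,j=3] A[i]=28<=B[j]=35 take 28 → i++

i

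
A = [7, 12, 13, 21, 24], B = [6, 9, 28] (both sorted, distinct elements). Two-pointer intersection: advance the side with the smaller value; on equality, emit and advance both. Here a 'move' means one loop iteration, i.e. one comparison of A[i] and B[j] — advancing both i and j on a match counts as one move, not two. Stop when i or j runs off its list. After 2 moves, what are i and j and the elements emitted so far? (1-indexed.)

[i=1,j=1] 7>6 → j++
[i=1,j=2] 7<9 → i++

i=2, j=2, emitted=[]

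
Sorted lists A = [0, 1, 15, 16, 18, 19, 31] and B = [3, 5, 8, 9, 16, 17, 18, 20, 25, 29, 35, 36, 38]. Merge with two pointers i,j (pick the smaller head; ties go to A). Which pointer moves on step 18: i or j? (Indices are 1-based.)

j

[i=1,j=1] A[i]=0<=B[j]=3 take 0 → i++
[i=2,j=1] A[i]=1<=B[j]=3 take 1 → i++
[i=3,j=1] A[i]=15>B[j]=3 take 3 → j++
[i=3,j=2] A[i]=15>B[j]=5 take 5 → j++
[i=3,j=3] A[i]=15>B[j]=8 take 8 → j++
[i=3,j=4] A[i]=15>B[j]=9 take 9 → j++
[i=3,j=5] A[i]=15<=B[j]=16 take 15 → i++
[i=4,j=5] A[i]=16<=B[j]=16 take 16 → i++
[i=5,j=5] A[i]=18>B[j]=16 take 16 → j++
[i=5,j=6] A[i]=18>B[j]=17 take 17 → j++
[i=5,j=7] A[i]=18<=B[j]=18 take 18 → i++
[i=6,j=7] A[i]=19>B[j]=18 take 18 → j++
[i=6,j=8] A[i]=19<=B[j]=20 take 19 → i++
[i=7,j=8] A[i]=31>B[j]=20 take 20 → j++
[i=7,j=9] A[i]=31>B[j]=25 take 25 → j++
[i=7,j=10] A[i]=31>B[j]=29 take 29 → j++
[i=7,j=11] A[i]=31<=B[j]=35 take 31 → i++
[i=8,j=11] A done, take B[j]=35 → j++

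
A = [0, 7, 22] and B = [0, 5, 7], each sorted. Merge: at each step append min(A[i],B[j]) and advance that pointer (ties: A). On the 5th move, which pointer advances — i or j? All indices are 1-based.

[i=1,j=1] A[i]=0<=B[j]=0 take 0 → i++
[i=2,j=1] A[i]=7>B[j]=0 take 0 → j++
[i=2,j=2] A[i]=7>B[j]=5 take 5 → j++
[i=2,j=3] A[i]=7<=B[j]=7 take 7 → i++
[i=3,j=3] A[i]=22>B[j]=7 take 7 → j++

j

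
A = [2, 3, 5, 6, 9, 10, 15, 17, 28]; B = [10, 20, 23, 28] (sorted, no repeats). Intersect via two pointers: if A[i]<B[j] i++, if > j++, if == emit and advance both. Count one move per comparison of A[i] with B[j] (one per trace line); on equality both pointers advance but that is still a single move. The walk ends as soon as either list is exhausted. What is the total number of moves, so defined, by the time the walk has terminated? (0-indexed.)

11 moves

[i=0,j=0] 2<10 → i++
[i=1,j=0] 3<10 → i++
[i=2,j=0] 5<10 → i++
[i=3,j=0] 6<10 → i++
[i=4,j=0] 9<10 → i++
[i=5,j=0] 10==10 emit → i++,j++
[i=6,j=1] 15<20 → i++
[i=7,j=1] 17<20 → i++
[i=8,j=1] 28>20 → j++
[i=8,j=2] 28>23 → j++
[i=8,j=3] 28==28 emit → i++,j++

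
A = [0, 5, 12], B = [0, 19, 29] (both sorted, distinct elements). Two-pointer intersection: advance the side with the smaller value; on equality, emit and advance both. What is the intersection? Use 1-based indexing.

i=1 j=1: 0==0 emit, i++,j++
i=2 j=2: 5<19, i++
i=3 j=2: 12<19, i++

intersection = [0]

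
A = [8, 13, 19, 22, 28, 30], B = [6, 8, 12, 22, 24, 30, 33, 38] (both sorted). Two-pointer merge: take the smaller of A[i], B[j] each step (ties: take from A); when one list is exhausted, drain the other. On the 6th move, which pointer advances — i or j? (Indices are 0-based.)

[i=0,j=0] A[i]=8>B[j]=6 take 6 → j++
[i=0,j=1] A[i]=8<=B[j]=8 take 8 → i++
[i=1,j=1] A[i]=13>B[j]=8 take 8 → j++
[i=1,j=2] A[i]=13>B[j]=12 take 12 → j++
[i=1,j=3] A[i]=13<=B[j]=22 take 13 → i++
[i=2,j=3] A[i]=19<=B[j]=22 take 19 → i++

i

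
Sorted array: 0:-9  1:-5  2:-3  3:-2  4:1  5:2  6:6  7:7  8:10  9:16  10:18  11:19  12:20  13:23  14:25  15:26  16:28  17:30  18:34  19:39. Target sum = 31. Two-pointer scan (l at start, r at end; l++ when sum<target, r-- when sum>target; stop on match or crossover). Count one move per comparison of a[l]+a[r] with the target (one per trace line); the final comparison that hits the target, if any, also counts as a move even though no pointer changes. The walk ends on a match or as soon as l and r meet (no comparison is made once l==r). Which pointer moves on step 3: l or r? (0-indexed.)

l=0 r=19: -9+39=30 <31, l++
l=1 r=19: -5+39=34 >31, r--
l=1 r=18: -5+34=29 <31, l++

l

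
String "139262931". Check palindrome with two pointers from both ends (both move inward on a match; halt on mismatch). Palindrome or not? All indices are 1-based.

l=1 r=9: '1'=='1', l++,r--
l=2 r=8: '3'=='3', l++,r--
l=3 r=7: '9'=='9', l++,r--
l=4 r=6: '2'=='2', l++,r--

palindrome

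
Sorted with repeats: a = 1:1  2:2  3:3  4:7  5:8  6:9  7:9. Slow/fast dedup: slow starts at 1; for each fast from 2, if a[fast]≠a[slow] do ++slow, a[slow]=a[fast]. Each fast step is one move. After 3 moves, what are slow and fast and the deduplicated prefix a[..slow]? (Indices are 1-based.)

slow=4, fast=5, prefix=[1, 2, 3, 7]

(s=1,f=2) a[fast]=2≠a[slow]=1 write a[2]=2 → slow++,fast++
(s=2,f=3) a[fast]=3≠a[slow]=2 write a[3]=3 → slow++,fast++
(s=3,f=4) a[fast]=7≠a[slow]=3 write a[4]=7 → slow++,fast++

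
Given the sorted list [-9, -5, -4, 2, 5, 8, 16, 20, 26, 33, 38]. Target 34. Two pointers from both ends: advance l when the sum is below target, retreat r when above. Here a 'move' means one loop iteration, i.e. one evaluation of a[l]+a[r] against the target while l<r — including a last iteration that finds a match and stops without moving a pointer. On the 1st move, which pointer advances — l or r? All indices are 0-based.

[0,10] -9+38=29 <34 → l++

l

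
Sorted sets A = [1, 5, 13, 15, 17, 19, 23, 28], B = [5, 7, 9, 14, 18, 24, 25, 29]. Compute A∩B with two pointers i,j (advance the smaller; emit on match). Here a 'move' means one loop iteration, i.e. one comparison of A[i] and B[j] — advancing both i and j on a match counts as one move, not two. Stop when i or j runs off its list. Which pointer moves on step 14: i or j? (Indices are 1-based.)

i

[i=1,j=1] 1<5 → i++
[i=2,j=1] 5==5 emit → i++,j++
[i=3,j=2] 13>7 → j++
[i=3,j=3] 13>9 → j++
[i=3,j=4] 13<14 → i++
[i=4,j=4] 15>14 → j++
[i=4,j=5] 15<18 → i++
[i=5,j=5] 17<18 → i++
[i=6,j=5] 19>18 → j++
[i=6,j=6] 19<24 → i++
[i=7,j=6] 23<24 → i++
[i=8,j=6] 28>24 → j++
[i=8,j=7] 28>25 → j++
[i=8,j=8] 28<29 → i++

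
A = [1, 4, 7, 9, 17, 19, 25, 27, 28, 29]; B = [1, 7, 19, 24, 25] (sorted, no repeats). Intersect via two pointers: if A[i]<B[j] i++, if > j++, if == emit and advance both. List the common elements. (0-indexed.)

i=0 j=0: 1==1 emit, i++,j++
i=1 j=1: 4<7, i++
i=2 j=1: 7==7 emit, i++,j++
i=3 j=2: 9<19, i++
i=4 j=2: 17<19, i++
i=5 j=2: 19==19 emit, i++,j++
i=6 j=3: 25>24, j++
i=6 j=4: 25==25 emit, i++,j++

intersection = [1, 7, 19, 25]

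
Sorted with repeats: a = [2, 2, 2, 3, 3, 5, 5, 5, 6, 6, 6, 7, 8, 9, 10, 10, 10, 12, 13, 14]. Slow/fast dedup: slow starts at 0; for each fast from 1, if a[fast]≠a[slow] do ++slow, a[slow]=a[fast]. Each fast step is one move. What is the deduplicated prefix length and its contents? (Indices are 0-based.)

length 11; prefix = [2, 3, 5, 6, 7, 8, 9, 10, 12, 13, 14]

(s=0,f=1) a[fast]=2=a[slow] dup → fast++
(s=0,f=2) a[fast]=2=a[slow] dup → fast++
(s=0,f=3) a[fast]=3≠a[slow]=2 write a[1]=3 → slow++,fast++
(s=1,f=4) a[fast]=3=a[slow] dup → fast++
(s=1,f=5) a[fast]=5≠a[slow]=3 write a[2]=5 → slow++,fast++
(s=2,f=6) a[fast]=5=a[slow] dup → fast++
(s=2,f=7) a[fast]=5=a[slow] dup → fast++
(s=2,f=8) a[fast]=6≠a[slow]=5 write a[3]=6 → slow++,fast++
(s=3,f=9) a[fast]=6=a[slow] dup → fast++
(s=3,f=10) a[fast]=6=a[slow] dup → fast++
(s=3,f=11) a[fast]=7≠a[slow]=6 write a[4]=7 → slow++,fast++
(s=4,f=12) a[fast]=8≠a[slow]=7 write a[5]=8 → slow++,fast++
(s=5,f=13) a[fast]=9≠a[slow]=8 write a[6]=9 → slow++,fast++
(s=6,f=14) a[fast]=10≠a[slow]=9 write a[7]=10 → slow++,fast++
(s=7,f=15) a[fast]=10=a[slow] dup → fast++
(s=7,f=16) a[fast]=10=a[slow] dup → fast++
(s=7,f=17) a[fast]=12≠a[slow]=10 write a[8]=12 → slow++,fast++
(s=8,f=18) a[fast]=13≠a[slow]=12 write a[9]=13 → slow++,fast++
(s=9,f=19) a[fast]=14≠a[slow]=13 write a[10]=14 → slow++,fast++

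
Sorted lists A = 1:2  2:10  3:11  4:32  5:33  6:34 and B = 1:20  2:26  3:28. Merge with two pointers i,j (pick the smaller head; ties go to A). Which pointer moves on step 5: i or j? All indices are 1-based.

i=1 j=1: A[i]=2<=B[j]=20 take 2, i++
i=2 j=1: A[i]=10<=B[j]=20 take 10, i++
i=3 j=1: A[i]=11<=B[j]=20 take 11, i++
i=4 j=1: A[i]=32>B[j]=20 take 20, j++
i=4 j=2: A[i]=32>B[j]=26 take 26, j++

j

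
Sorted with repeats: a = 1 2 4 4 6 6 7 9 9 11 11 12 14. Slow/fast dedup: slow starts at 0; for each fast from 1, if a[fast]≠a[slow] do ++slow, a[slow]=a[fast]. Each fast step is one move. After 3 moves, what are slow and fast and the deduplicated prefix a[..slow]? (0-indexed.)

slow=0 fast=1: a[fast]=2≠a[slow]=1 write a[1]=2, slow++,fast++
slow=1 fast=2: a[fast]=4≠a[slow]=2 write a[2]=4, slow++,fast++
slow=2 fast=3: a[fast]=4=a[slow] dup, fast++

slow=2, fast=4, prefix=[1, 2, 4]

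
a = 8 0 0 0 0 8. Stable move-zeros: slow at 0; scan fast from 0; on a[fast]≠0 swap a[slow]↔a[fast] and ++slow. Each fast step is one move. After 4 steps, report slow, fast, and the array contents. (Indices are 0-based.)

slow=1, fast=4, a=[8, 0, 0, 0, 0, 8]

(s=0,f=0) a[fast]=8≠0 swap→a[0]=8 → slow++,fast++
(s=1,f=1) a[fast]=0 → fast++
(s=1,f=2) a[fast]=0 → fast++
(s=1,f=3) a[fast]=0 → fast++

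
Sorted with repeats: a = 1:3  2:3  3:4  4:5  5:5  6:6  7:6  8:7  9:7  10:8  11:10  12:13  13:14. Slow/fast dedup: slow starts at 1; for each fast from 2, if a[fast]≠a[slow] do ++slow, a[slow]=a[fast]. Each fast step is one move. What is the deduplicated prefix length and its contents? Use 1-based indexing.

slow=1 fast=2: a[fast]=3=a[slow] dup, fast++
slow=1 fast=3: a[fast]=4≠a[slow]=3 write a[2]=4, slow++,fast++
slow=2 fast=4: a[fast]=5≠a[slow]=4 write a[3]=5, slow++,fast++
slow=3 fast=5: a[fast]=5=a[slow] dup, fast++
slow=3 fast=6: a[fast]=6≠a[slow]=5 write a[4]=6, slow++,fast++
slow=4 fast=7: a[fast]=6=a[slow] dup, fast++
slow=4 fast=8: a[fast]=7≠a[slow]=6 write a[5]=7, slow++,fast++
slow=5 fast=9: a[fast]=7=a[slow] dup, fast++
slow=5 fast=10: a[fast]=8≠a[slow]=7 write a[6]=8, slow++,fast++
slow=6 fast=11: a[fast]=10≠a[slow]=8 write a[7]=10, slow++,fast++
slow=7 fast=12: a[fast]=13≠a[slow]=10 write a[8]=13, slow++,fast++
slow=8 fast=13: a[fast]=14≠a[slow]=13 write a[9]=14, slow++,fast++

length 9; prefix = [3, 4, 5, 6, 7, 8, 10, 13, 14]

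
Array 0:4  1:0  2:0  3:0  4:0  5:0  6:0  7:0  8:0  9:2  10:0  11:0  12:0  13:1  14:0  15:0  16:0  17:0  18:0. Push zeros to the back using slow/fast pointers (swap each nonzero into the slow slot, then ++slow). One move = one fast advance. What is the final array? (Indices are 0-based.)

[4, 2, 1, 0, 0, 0, 0, 0, 0, 0, 0, 0, 0, 0, 0, 0, 0, 0, 0]

(s=0,f=0) a[fast]=4≠0 swap→a[0]=4 → slow++,fast++
(s=1,f=1) a[fast]=0 → fast++
(s=1,f=2) a[fast]=0 → fast++
(s=1,f=3) a[fast]=0 → fast++
(s=1,f=4) a[fast]=0 → fast++
(s=1,f=5) a[fast]=0 → fast++
(s=1,f=6) a[fast]=0 → fast++
(s=1,f=7) a[fast]=0 → fast++
(s=1,f=8) a[fast]=0 → fast++
(s=1,f=9) a[fast]=2≠0 swap→a[1]=2 → slow++,fast++
(s=2,f=10) a[fast]=0 → fast++
(s=2,f=11) a[fast]=0 → fast++
(s=2,f=12) a[fast]=0 → fast++
(s=2,f=13) a[fast]=1≠0 swap→a[2]=1 → slow++,fast++
(s=3,f=14) a[fast]=0 → fast++
(s=3,f=15) a[fast]=0 → fast++
(s=3,f=16) a[fast]=0 → fast++
(s=3,f=17) a[fast]=0 → fast++
(s=3,f=18) a[fast]=0 → fast++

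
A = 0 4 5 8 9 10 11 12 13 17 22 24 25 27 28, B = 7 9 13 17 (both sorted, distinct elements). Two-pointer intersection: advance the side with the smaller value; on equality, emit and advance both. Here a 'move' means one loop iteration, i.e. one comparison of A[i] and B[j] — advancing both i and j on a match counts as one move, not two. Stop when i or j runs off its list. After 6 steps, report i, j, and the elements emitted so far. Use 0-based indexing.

i=0 j=0: 0<7, i++
i=1 j=0: 4<7, i++
i=2 j=0: 5<7, i++
i=3 j=0: 8>7, j++
i=3 j=1: 8<9, i++
i=4 j=1: 9==9 emit, i++,j++

i=5, j=2, emitted=[9]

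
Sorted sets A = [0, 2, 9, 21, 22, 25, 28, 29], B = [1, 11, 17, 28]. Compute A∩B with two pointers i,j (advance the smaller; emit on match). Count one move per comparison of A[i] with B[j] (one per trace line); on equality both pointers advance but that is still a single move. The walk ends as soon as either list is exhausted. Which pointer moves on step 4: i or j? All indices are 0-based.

i=0 j=0: 0<1, i++
i=1 j=0: 2>1, j++
i=1 j=1: 2<11, i++
i=2 j=1: 9<11, i++

i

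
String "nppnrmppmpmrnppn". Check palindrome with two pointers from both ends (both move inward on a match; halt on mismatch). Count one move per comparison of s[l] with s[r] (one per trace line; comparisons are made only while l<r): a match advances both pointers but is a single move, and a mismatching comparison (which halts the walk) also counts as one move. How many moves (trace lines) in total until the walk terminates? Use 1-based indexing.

[1,16] 'n'=='n' → l++,r--
[2,15] 'p'=='p' → l++,r--
[3,14] 'p'=='p' → l++,r--
[4,13] 'n'=='n' → l++,r--
[5,12] 'r'=='r' → l++,r--
[6,11] 'm'=='m' → l++,r--
[7,10] 'p'=='p' → l++,r--
[8,9] 'p'!='m' → stop

8 moves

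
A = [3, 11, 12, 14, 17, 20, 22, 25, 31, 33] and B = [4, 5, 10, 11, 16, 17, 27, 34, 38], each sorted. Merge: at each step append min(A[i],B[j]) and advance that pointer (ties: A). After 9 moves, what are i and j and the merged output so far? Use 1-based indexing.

i=1 j=1: A[i]=3<=B[j]=4 take 3, i++
i=2 j=1: A[i]=11>B[j]=4 take 4, j++
i=2 j=2: A[i]=11>B[j]=5 take 5, j++
i=2 j=3: A[i]=11>B[j]=10 take 10, j++
i=2 j=4: A[i]=11<=B[j]=11 take 11, i++
i=3 j=4: A[i]=12>B[j]=11 take 11, j++
i=3 j=5: A[i]=12<=B[j]=16 take 12, i++
i=4 j=5: A[i]=14<=B[j]=16 take 14, i++
i=5 j=5: A[i]=17>B[j]=16 take 16, j++

i=5, j=6, merged so far=[3, 4, 5, 10, 11, 11, 12, 14, 16]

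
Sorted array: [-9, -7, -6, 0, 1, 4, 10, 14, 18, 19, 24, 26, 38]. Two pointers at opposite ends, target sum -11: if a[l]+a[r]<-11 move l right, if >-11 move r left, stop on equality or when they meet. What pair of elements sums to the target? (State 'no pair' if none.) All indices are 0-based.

no pair

[0,12] -9+38=29 >-11 → r--
[0,11] -9+26=17 >-11 → r--
[0,10] -9+24=15 >-11 → r--
[0,9] -9+19=10 >-11 → r--
[0,8] -9+18=9 >-11 → r--
[0,7] -9+14=5 >-11 → r--
[0,6] -9+10=1 >-11 → r--
[0,5] -9+4=-5 >-11 → r--
[0,4] -9+1=-8 >-11 → r--
[0,3] -9+0=-9 >-11 → r--
[0,2] -9+-6=-15 <-11 → l++
[1,2] -7+-6=-13 <-11 → l++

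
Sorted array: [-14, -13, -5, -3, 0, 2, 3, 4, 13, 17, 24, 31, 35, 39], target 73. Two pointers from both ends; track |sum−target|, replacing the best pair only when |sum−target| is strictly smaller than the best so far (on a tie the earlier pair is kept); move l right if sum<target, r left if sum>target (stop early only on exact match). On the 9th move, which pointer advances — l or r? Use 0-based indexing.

[0,13] -14+39=25 d=48 * → l++
[1,13] -13+39=26 d=47 * → l++
[2,13] -5+39=34 d=39 * → l++
[3,13] -3+39=36 d=37 * → l++
[4,13] 0+39=39 d=34 * → l++
[5,13] 2+39=41 d=32 * → l++
[6,13] 3+39=42 d=31 * → l++
[7,13] 4+39=43 d=30 * → l++
[8,13] 13+39=52 d=21 * → l++

l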